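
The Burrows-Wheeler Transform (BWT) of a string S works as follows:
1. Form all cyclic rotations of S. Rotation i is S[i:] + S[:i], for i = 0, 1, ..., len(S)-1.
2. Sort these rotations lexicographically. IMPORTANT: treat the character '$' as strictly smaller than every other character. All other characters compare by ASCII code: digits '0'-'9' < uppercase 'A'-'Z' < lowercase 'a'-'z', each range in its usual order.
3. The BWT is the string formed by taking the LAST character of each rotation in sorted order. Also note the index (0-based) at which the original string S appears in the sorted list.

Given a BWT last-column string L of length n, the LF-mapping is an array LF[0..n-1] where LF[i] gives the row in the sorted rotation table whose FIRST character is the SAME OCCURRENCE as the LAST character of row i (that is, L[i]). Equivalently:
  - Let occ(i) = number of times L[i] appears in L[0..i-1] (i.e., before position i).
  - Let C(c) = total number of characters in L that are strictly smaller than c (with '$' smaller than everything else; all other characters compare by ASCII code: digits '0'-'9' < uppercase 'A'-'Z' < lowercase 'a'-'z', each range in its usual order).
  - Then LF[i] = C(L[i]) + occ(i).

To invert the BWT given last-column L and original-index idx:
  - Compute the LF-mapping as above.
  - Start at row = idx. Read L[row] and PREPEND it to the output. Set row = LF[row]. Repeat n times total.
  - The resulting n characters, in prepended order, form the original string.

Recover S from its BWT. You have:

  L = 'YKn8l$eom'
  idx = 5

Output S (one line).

Answer: lemonK8Y$

Derivation:
LF mapping: 3 2 7 1 5 0 4 8 6
Walk LF starting at row 5, prepending L[row]:
  step 1: row=5, L[5]='$', prepend. Next row=LF[5]=0
  step 2: row=0, L[0]='Y', prepend. Next row=LF[0]=3
  step 3: row=3, L[3]='8', prepend. Next row=LF[3]=1
  step 4: row=1, L[1]='K', prepend. Next row=LF[1]=2
  step 5: row=2, L[2]='n', prepend. Next row=LF[2]=7
  step 6: row=7, L[7]='o', prepend. Next row=LF[7]=8
  step 7: row=8, L[8]='m', prepend. Next row=LF[8]=6
  step 8: row=6, L[6]='e', prepend. Next row=LF[6]=4
  step 9: row=4, L[4]='l', prepend. Next row=LF[4]=5
Reversed output: lemonK8Y$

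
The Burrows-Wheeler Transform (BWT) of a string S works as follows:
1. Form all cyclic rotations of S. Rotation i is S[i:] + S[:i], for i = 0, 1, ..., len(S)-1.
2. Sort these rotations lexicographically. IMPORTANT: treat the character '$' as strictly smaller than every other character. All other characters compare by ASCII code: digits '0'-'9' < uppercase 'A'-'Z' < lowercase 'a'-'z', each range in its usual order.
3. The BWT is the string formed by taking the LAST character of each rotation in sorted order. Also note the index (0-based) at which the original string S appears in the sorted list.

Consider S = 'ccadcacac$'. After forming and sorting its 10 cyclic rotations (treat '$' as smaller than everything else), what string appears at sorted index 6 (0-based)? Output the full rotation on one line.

Answer: cacac$ccad

Derivation:
All 10 rotations (rotation i = S[i:]+S[:i]):
  rot[0] = ccadcacac$
  rot[1] = cadcacac$c
  rot[2] = adcacac$cc
  rot[3] = dcacac$cca
  rot[4] = cacac$ccad
  rot[5] = acac$ccadc
  rot[6] = cac$ccadca
  rot[7] = ac$ccadcac
  rot[8] = c$ccadcaca
  rot[9] = $ccadcacac
Sorted (with $ < everything):
  sorted[0] = $ccadcacac
  sorted[1] = ac$ccadcac
  sorted[2] = acac$ccadc
  sorted[3] = adcacac$cc
  sorted[4] = c$ccadcaca
  sorted[5] = cac$ccadca
  sorted[6] = cacac$ccad
  sorted[7] = cadcacac$c
  sorted[8] = ccadcacac$
  sorted[9] = dcacac$cca
sorted[6] = cacac$ccad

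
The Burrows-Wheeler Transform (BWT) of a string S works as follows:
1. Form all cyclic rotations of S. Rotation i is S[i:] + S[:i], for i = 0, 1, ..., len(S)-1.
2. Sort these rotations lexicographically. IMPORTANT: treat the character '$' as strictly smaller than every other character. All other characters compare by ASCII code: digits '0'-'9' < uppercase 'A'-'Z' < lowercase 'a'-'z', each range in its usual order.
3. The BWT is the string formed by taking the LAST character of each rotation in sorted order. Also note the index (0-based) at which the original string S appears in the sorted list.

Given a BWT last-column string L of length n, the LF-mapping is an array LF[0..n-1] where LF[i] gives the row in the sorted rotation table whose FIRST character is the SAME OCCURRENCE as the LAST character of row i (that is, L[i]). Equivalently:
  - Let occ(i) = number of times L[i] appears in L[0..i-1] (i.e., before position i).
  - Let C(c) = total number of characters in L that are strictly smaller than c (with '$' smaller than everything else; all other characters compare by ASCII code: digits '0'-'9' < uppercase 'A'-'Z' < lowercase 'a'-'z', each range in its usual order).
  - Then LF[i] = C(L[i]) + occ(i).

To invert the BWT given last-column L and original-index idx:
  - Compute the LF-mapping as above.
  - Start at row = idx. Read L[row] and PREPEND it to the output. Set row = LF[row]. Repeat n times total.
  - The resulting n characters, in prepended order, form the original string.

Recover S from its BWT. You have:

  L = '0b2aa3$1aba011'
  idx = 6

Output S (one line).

Answer: 20aaa131ba1b0$

Derivation:
LF mapping: 1 12 6 8 9 7 0 3 10 13 11 2 4 5
Walk LF starting at row 6, prepending L[row]:
  step 1: row=6, L[6]='$', prepend. Next row=LF[6]=0
  step 2: row=0, L[0]='0', prepend. Next row=LF[0]=1
  step 3: row=1, L[1]='b', prepend. Next row=LF[1]=12
  step 4: row=12, L[12]='1', prepend. Next row=LF[12]=4
  step 5: row=4, L[4]='a', prepend. Next row=LF[4]=9
  step 6: row=9, L[9]='b', prepend. Next row=LF[9]=13
  step 7: row=13, L[13]='1', prepend. Next row=LF[13]=5
  step 8: row=5, L[5]='3', prepend. Next row=LF[5]=7
  step 9: row=7, L[7]='1', prepend. Next row=LF[7]=3
  step 10: row=3, L[3]='a', prepend. Next row=LF[3]=8
  step 11: row=8, L[8]='a', prepend. Next row=LF[8]=10
  step 12: row=10, L[10]='a', prepend. Next row=LF[10]=11
  step 13: row=11, L[11]='0', prepend. Next row=LF[11]=2
  step 14: row=2, L[2]='2', prepend. Next row=LF[2]=6
Reversed output: 20aaa131ba1b0$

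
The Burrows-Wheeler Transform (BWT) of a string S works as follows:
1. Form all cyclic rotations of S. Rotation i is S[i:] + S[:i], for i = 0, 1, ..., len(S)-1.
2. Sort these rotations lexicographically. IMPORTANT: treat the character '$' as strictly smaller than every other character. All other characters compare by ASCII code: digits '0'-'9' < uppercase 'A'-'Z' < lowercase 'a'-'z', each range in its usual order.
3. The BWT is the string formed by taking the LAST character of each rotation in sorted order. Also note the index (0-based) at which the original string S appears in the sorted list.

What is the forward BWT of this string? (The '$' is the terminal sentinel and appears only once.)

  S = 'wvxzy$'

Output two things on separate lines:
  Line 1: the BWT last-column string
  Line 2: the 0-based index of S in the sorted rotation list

Answer: yw$vzx
2

Derivation:
All 6 rotations (rotation i = S[i:]+S[:i]):
  rot[0] = wvxzy$
  rot[1] = vxzy$w
  rot[2] = xzy$wv
  rot[3] = zy$wvx
  rot[4] = y$wvxz
  rot[5] = $wvxzy
Sorted (with $ < everything):
  sorted[0] = $wvxzy  (last char: 'y')
  sorted[1] = vxzy$w  (last char: 'w')
  sorted[2] = wvxzy$  (last char: '$')
  sorted[3] = xzy$wv  (last char: 'v')
  sorted[4] = y$wvxz  (last char: 'z')
  sorted[5] = zy$wvx  (last char: 'x')
Last column: yw$vzx
Original string S is at sorted index 2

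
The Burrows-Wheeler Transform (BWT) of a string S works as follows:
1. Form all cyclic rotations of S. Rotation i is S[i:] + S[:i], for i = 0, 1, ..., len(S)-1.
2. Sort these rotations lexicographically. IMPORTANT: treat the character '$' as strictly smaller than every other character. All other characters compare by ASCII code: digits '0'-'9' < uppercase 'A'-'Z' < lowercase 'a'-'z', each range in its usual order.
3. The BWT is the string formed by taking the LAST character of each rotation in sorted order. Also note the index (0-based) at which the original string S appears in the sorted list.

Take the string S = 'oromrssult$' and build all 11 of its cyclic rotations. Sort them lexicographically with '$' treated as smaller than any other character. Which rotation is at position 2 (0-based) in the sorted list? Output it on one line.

Answer: mrssult$oro

Derivation:
All 11 rotations (rotation i = S[i:]+S[:i]):
  rot[0] = oromrssult$
  rot[1] = romrssult$o
  rot[2] = omrssult$or
  rot[3] = mrssult$oro
  rot[4] = rssult$orom
  rot[5] = ssult$oromr
  rot[6] = sult$oromrs
  rot[7] = ult$oromrss
  rot[8] = lt$oromrssu
  rot[9] = t$oromrssul
  rot[10] = $oromrssult
Sorted (with $ < everything):
  sorted[0] = $oromrssult
  sorted[1] = lt$oromrssu
  sorted[2] = mrssult$oro
  sorted[3] = omrssult$or
  sorted[4] = oromrssult$
  sorted[5] = romrssult$o
  sorted[6] = rssult$orom
  sorted[7] = ssult$oromr
  sorted[8] = sult$oromrs
  sorted[9] = t$oromrssul
  sorted[10] = ult$oromrss
sorted[2] = mrssult$oro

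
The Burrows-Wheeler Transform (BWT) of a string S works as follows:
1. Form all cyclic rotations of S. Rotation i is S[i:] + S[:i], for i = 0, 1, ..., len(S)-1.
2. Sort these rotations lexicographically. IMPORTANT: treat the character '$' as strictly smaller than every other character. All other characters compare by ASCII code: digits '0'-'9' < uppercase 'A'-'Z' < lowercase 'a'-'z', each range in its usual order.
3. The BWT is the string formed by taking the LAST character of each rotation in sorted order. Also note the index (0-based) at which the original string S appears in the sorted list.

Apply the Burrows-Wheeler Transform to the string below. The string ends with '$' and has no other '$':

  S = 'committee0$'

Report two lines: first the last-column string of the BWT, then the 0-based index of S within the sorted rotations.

All 11 rotations (rotation i = S[i:]+S[:i]):
  rot[0] = committee0$
  rot[1] = ommittee0$c
  rot[2] = mmittee0$co
  rot[3] = mittee0$com
  rot[4] = ittee0$comm
  rot[5] = ttee0$commi
  rot[6] = tee0$commit
  rot[7] = ee0$committ
  rot[8] = e0$committe
  rot[9] = 0$committee
  rot[10] = $committee0
Sorted (with $ < everything):
  sorted[0] = $committee0  (last char: '0')
  sorted[1] = 0$committee  (last char: 'e')
  sorted[2] = committee0$  (last char: '$')
  sorted[3] = e0$committe  (last char: 'e')
  sorted[4] = ee0$committ  (last char: 't')
  sorted[5] = ittee0$comm  (last char: 'm')
  sorted[6] = mittee0$com  (last char: 'm')
  sorted[7] = mmittee0$co  (last char: 'o')
  sorted[8] = ommittee0$c  (last char: 'c')
  sorted[9] = tee0$commit  (last char: 't')
  sorted[10] = ttee0$commi  (last char: 'i')
Last column: 0e$etmmocti
Original string S is at sorted index 2

Answer: 0e$etmmocti
2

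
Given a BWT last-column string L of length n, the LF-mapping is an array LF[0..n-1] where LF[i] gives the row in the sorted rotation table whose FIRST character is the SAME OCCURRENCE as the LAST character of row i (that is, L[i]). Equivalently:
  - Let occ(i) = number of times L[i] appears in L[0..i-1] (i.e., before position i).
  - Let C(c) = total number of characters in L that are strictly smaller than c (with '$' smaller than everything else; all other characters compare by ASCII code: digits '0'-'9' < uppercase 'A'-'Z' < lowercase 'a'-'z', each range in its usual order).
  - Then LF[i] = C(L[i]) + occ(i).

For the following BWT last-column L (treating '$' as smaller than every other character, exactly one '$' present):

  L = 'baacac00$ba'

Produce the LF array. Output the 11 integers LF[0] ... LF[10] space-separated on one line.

Char counts: '$':1, '0':2, 'a':4, 'b':2, 'c':2
C (first-col start): C('$')=0, C('0')=1, C('a')=3, C('b')=7, C('c')=9
L[0]='b': occ=0, LF[0]=C('b')+0=7+0=7
L[1]='a': occ=0, LF[1]=C('a')+0=3+0=3
L[2]='a': occ=1, LF[2]=C('a')+1=3+1=4
L[3]='c': occ=0, LF[3]=C('c')+0=9+0=9
L[4]='a': occ=2, LF[4]=C('a')+2=3+2=5
L[5]='c': occ=1, LF[5]=C('c')+1=9+1=10
L[6]='0': occ=0, LF[6]=C('0')+0=1+0=1
L[7]='0': occ=1, LF[7]=C('0')+1=1+1=2
L[8]='$': occ=0, LF[8]=C('$')+0=0+0=0
L[9]='b': occ=1, LF[9]=C('b')+1=7+1=8
L[10]='a': occ=3, LF[10]=C('a')+3=3+3=6

Answer: 7 3 4 9 5 10 1 2 0 8 6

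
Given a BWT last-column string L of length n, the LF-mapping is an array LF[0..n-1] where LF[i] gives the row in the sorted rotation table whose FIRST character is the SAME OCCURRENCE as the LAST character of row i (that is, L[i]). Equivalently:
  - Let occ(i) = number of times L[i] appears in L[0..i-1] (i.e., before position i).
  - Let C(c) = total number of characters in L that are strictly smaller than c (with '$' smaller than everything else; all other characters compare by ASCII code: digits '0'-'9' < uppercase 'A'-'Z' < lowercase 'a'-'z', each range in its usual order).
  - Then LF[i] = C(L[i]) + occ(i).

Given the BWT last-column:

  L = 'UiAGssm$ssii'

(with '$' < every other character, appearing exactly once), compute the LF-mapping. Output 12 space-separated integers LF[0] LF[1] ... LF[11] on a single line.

Char counts: '$':1, 'A':1, 'G':1, 'U':1, 'i':3, 'm':1, 's':4
C (first-col start): C('$')=0, C('A')=1, C('G')=2, C('U')=3, C('i')=4, C('m')=7, C('s')=8
L[0]='U': occ=0, LF[0]=C('U')+0=3+0=3
L[1]='i': occ=0, LF[1]=C('i')+0=4+0=4
L[2]='A': occ=0, LF[2]=C('A')+0=1+0=1
L[3]='G': occ=0, LF[3]=C('G')+0=2+0=2
L[4]='s': occ=0, LF[4]=C('s')+0=8+0=8
L[5]='s': occ=1, LF[5]=C('s')+1=8+1=9
L[6]='m': occ=0, LF[6]=C('m')+0=7+0=7
L[7]='$': occ=0, LF[7]=C('$')+0=0+0=0
L[8]='s': occ=2, LF[8]=C('s')+2=8+2=10
L[9]='s': occ=3, LF[9]=C('s')+3=8+3=11
L[10]='i': occ=1, LF[10]=C('i')+1=4+1=5
L[11]='i': occ=2, LF[11]=C('i')+2=4+2=6

Answer: 3 4 1 2 8 9 7 0 10 11 5 6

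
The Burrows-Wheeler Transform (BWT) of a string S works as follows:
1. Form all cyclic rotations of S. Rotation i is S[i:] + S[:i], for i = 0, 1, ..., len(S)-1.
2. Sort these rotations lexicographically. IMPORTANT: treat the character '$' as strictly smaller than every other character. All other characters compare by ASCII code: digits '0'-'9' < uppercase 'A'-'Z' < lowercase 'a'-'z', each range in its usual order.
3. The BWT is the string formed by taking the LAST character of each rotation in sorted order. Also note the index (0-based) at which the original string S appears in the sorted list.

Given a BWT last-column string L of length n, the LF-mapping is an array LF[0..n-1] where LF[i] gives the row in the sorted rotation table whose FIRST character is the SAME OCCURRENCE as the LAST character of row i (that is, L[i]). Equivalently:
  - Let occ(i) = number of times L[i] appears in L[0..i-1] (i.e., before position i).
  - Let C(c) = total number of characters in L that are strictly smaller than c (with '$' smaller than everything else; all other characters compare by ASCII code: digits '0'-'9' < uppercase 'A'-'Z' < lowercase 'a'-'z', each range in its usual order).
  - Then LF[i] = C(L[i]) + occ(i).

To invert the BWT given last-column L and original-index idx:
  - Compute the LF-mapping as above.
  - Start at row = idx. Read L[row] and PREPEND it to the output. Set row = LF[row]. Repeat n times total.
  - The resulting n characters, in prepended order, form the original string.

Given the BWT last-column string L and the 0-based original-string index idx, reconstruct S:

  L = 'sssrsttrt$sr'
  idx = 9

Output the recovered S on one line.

Answer: tsrrtstsrss$

Derivation:
LF mapping: 4 5 6 1 7 9 10 2 11 0 8 3
Walk LF starting at row 9, prepending L[row]:
  step 1: row=9, L[9]='$', prepend. Next row=LF[9]=0
  step 2: row=0, L[0]='s', prepend. Next row=LF[0]=4
  step 3: row=4, L[4]='s', prepend. Next row=LF[4]=7
  step 4: row=7, L[7]='r', prepend. Next row=LF[7]=2
  step 5: row=2, L[2]='s', prepend. Next row=LF[2]=6
  step 6: row=6, L[6]='t', prepend. Next row=LF[6]=10
  step 7: row=10, L[10]='s', prepend. Next row=LF[10]=8
  step 8: row=8, L[8]='t', prepend. Next row=LF[8]=11
  step 9: row=11, L[11]='r', prepend. Next row=LF[11]=3
  step 10: row=3, L[3]='r', prepend. Next row=LF[3]=1
  step 11: row=1, L[1]='s', prepend. Next row=LF[1]=5
  step 12: row=5, L[5]='t', prepend. Next row=LF[5]=9
Reversed output: tsrrtstsrss$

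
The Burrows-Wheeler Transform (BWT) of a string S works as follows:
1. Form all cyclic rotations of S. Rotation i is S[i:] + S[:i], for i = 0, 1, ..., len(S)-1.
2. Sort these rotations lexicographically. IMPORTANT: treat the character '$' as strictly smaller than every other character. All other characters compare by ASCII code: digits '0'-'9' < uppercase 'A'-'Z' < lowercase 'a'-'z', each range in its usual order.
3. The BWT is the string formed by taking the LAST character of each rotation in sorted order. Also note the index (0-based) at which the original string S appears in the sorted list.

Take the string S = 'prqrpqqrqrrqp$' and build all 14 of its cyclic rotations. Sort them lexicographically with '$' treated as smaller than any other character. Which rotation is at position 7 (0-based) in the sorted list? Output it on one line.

Answer: qrqrrqp$prqrpq

Derivation:
All 14 rotations (rotation i = S[i:]+S[:i]):
  rot[0] = prqrpqqrqrrqp$
  rot[1] = rqrpqqrqrrqp$p
  rot[2] = qrpqqrqrrqp$pr
  rot[3] = rpqqrqrrqp$prq
  rot[4] = pqqrqrrqp$prqr
  rot[5] = qqrqrrqp$prqrp
  rot[6] = qrqrrqp$prqrpq
  rot[7] = rqrrqp$prqrpqq
  rot[8] = qrrqp$prqrpqqr
  rot[9] = rrqp$prqrpqqrq
  rot[10] = rqp$prqrpqqrqr
  rot[11] = qp$prqrpqqrqrr
  rot[12] = p$prqrpqqrqrrq
  rot[13] = $prqrpqqrqrrqp
Sorted (with $ < everything):
  sorted[0] = $prqrpqqrqrrqp
  sorted[1] = p$prqrpqqrqrrq
  sorted[2] = pqqrqrrqp$prqr
  sorted[3] = prqrpqqrqrrqp$
  sorted[4] = qp$prqrpqqrqrr
  sorted[5] = qqrqrrqp$prqrp
  sorted[6] = qrpqqrqrrqp$pr
  sorted[7] = qrqrrqp$prqrpq
  sorted[8] = qrrqp$prqrpqqr
  sorted[9] = rpqqrqrrqp$prq
  sorted[10] = rqp$prqrpqqrqr
  sorted[11] = rqrpqqrqrrqp$p
  sorted[12] = rqrrqp$prqrpqq
  sorted[13] = rrqp$prqrpqqrq
sorted[7] = qrqrrqp$prqrpq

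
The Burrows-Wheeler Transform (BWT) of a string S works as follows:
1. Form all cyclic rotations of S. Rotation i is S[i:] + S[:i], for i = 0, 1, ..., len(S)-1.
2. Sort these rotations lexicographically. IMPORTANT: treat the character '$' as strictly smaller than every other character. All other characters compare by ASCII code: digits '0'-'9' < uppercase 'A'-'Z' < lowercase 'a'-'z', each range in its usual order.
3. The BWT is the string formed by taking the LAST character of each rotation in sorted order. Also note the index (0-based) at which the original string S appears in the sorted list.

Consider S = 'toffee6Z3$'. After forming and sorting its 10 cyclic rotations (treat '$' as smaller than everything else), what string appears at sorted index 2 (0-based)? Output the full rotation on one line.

All 10 rotations (rotation i = S[i:]+S[:i]):
  rot[0] = toffee6Z3$
  rot[1] = offee6Z3$t
  rot[2] = ffee6Z3$to
  rot[3] = fee6Z3$tof
  rot[4] = ee6Z3$toff
  rot[5] = e6Z3$toffe
  rot[6] = 6Z3$toffee
  rot[7] = Z3$toffee6
  rot[8] = 3$toffee6Z
  rot[9] = $toffee6Z3
Sorted (with $ < everything):
  sorted[0] = $toffee6Z3
  sorted[1] = 3$toffee6Z
  sorted[2] = 6Z3$toffee
  sorted[3] = Z3$toffee6
  sorted[4] = e6Z3$toffe
  sorted[5] = ee6Z3$toff
  sorted[6] = fee6Z3$tof
  sorted[7] = ffee6Z3$to
  sorted[8] = offee6Z3$t
  sorted[9] = toffee6Z3$
sorted[2] = 6Z3$toffee

Answer: 6Z3$toffee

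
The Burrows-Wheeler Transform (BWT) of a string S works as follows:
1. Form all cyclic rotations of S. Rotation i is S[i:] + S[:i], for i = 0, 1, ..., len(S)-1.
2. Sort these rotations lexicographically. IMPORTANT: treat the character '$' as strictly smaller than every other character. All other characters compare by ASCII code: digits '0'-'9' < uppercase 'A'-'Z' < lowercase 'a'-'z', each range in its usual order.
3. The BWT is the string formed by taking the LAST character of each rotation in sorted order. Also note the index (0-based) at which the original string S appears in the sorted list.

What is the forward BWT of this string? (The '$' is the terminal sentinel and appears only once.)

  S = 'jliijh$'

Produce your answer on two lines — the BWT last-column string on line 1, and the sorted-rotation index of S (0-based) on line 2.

Answer: hjlii$j
5

Derivation:
All 7 rotations (rotation i = S[i:]+S[:i]):
  rot[0] = jliijh$
  rot[1] = liijh$j
  rot[2] = iijh$jl
  rot[3] = ijh$jli
  rot[4] = jh$jlii
  rot[5] = h$jliij
  rot[6] = $jliijh
Sorted (with $ < everything):
  sorted[0] = $jliijh  (last char: 'h')
  sorted[1] = h$jliij  (last char: 'j')
  sorted[2] = iijh$jl  (last char: 'l')
  sorted[3] = ijh$jli  (last char: 'i')
  sorted[4] = jh$jlii  (last char: 'i')
  sorted[5] = jliijh$  (last char: '$')
  sorted[6] = liijh$j  (last char: 'j')
Last column: hjlii$j
Original string S is at sorted index 5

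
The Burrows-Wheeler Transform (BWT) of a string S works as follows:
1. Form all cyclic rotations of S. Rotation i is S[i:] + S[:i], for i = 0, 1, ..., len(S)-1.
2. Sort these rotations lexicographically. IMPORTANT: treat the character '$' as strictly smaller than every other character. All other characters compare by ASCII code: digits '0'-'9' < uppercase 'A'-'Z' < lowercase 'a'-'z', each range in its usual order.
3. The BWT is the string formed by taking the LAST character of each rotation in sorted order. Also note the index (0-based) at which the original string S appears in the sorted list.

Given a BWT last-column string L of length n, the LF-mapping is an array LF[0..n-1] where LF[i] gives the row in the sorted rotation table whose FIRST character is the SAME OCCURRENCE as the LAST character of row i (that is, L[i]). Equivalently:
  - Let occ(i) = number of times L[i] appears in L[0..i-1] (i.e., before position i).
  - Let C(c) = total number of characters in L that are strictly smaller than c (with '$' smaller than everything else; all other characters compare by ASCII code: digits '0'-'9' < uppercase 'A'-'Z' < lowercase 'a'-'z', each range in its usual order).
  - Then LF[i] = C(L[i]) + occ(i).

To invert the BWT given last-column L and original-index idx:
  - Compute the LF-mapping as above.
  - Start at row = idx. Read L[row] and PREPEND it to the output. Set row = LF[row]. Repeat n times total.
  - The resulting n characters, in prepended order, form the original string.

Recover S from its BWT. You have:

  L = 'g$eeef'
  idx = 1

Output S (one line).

Answer: eeefg$

Derivation:
LF mapping: 5 0 1 2 3 4
Walk LF starting at row 1, prepending L[row]:
  step 1: row=1, L[1]='$', prepend. Next row=LF[1]=0
  step 2: row=0, L[0]='g', prepend. Next row=LF[0]=5
  step 3: row=5, L[5]='f', prepend. Next row=LF[5]=4
  step 4: row=4, L[4]='e', prepend. Next row=LF[4]=3
  step 5: row=3, L[3]='e', prepend. Next row=LF[3]=2
  step 6: row=2, L[2]='e', prepend. Next row=LF[2]=1
Reversed output: eeefg$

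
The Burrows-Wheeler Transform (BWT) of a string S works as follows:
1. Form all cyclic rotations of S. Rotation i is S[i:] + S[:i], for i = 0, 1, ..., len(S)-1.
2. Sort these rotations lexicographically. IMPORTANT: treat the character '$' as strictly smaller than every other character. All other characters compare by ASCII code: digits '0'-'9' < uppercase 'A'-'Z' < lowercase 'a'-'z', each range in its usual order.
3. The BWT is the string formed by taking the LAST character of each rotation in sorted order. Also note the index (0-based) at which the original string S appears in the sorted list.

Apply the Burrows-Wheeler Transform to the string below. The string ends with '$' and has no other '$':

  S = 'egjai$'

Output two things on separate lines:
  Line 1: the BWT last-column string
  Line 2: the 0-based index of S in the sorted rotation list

Answer: ij$eag
2

Derivation:
All 6 rotations (rotation i = S[i:]+S[:i]):
  rot[0] = egjai$
  rot[1] = gjai$e
  rot[2] = jai$eg
  rot[3] = ai$egj
  rot[4] = i$egja
  rot[5] = $egjai
Sorted (with $ < everything):
  sorted[0] = $egjai  (last char: 'i')
  sorted[1] = ai$egj  (last char: 'j')
  sorted[2] = egjai$  (last char: '$')
  sorted[3] = gjai$e  (last char: 'e')
  sorted[4] = i$egja  (last char: 'a')
  sorted[5] = jai$eg  (last char: 'g')
Last column: ij$eag
Original string S is at sorted index 2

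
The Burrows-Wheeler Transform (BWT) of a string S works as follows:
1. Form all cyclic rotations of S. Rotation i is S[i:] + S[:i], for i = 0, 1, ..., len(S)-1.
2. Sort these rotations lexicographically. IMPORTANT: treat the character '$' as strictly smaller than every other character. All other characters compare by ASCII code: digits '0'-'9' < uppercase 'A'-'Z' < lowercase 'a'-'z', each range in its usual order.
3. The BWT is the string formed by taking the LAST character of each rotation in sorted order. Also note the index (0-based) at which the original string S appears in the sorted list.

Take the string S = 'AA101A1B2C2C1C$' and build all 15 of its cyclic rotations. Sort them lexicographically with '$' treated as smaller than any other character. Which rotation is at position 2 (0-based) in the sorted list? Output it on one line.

Answer: 101A1B2C2C1C$AA

Derivation:
All 15 rotations (rotation i = S[i:]+S[:i]):
  rot[0] = AA101A1B2C2C1C$
  rot[1] = A101A1B2C2C1C$A
  rot[2] = 101A1B2C2C1C$AA
  rot[3] = 01A1B2C2C1C$AA1
  rot[4] = 1A1B2C2C1C$AA10
  rot[5] = A1B2C2C1C$AA101
  rot[6] = 1B2C2C1C$AA101A
  rot[7] = B2C2C1C$AA101A1
  rot[8] = 2C2C1C$AA101A1B
  rot[9] = C2C1C$AA101A1B2
  rot[10] = 2C1C$AA101A1B2C
  rot[11] = C1C$AA101A1B2C2
  rot[12] = 1C$AA101A1B2C2C
  rot[13] = C$AA101A1B2C2C1
  rot[14] = $AA101A1B2C2C1C
Sorted (with $ < everything):
  sorted[0] = $AA101A1B2C2C1C
  sorted[1] = 01A1B2C2C1C$AA1
  sorted[2] = 101A1B2C2C1C$AA
  sorted[3] = 1A1B2C2C1C$AA10
  sorted[4] = 1B2C2C1C$AA101A
  sorted[5] = 1C$AA101A1B2C2C
  sorted[6] = 2C1C$AA101A1B2C
  sorted[7] = 2C2C1C$AA101A1B
  sorted[8] = A101A1B2C2C1C$A
  sorted[9] = A1B2C2C1C$AA101
  sorted[10] = AA101A1B2C2C1C$
  sorted[11] = B2C2C1C$AA101A1
  sorted[12] = C$AA101A1B2C2C1
  sorted[13] = C1C$AA101A1B2C2
  sorted[14] = C2C1C$AA101A1B2
sorted[2] = 101A1B2C2C1C$AA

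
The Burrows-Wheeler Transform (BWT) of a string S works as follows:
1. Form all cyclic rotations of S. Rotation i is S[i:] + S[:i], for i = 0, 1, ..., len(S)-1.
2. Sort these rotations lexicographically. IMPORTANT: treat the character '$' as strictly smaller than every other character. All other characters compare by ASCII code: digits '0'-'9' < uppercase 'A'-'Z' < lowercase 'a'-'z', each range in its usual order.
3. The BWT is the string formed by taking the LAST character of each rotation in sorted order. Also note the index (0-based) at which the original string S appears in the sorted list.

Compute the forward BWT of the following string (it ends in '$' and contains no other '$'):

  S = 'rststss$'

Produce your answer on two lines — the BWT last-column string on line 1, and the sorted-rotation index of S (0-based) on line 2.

All 8 rotations (rotation i = S[i:]+S[:i]):
  rot[0] = rststss$
  rot[1] = ststss$r
  rot[2] = tstss$rs
  rot[3] = stss$rst
  rot[4] = tss$rsts
  rot[5] = ss$rstst
  rot[6] = s$rststs
  rot[7] = $rststss
Sorted (with $ < everything):
  sorted[0] = $rststss  (last char: 's')
  sorted[1] = rststss$  (last char: '$')
  sorted[2] = s$rststs  (last char: 's')
  sorted[3] = ss$rstst  (last char: 't')
  sorted[4] = stss$rst  (last char: 't')
  sorted[5] = ststss$r  (last char: 'r')
  sorted[6] = tss$rsts  (last char: 's')
  sorted[7] = tstss$rs  (last char: 's')
Last column: s$sttrss
Original string S is at sorted index 1

Answer: s$sttrss
1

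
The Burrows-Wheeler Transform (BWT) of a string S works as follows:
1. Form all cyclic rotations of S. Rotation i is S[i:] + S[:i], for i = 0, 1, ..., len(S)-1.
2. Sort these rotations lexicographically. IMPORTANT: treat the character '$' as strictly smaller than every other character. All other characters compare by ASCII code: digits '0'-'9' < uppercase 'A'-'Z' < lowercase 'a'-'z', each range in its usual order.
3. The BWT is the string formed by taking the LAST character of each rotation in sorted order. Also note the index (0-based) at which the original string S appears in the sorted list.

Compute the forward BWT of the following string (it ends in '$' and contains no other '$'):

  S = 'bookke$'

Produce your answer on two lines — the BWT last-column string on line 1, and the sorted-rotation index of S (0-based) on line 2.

All 7 rotations (rotation i = S[i:]+S[:i]):
  rot[0] = bookke$
  rot[1] = ookke$b
  rot[2] = okke$bo
  rot[3] = kke$boo
  rot[4] = ke$book
  rot[5] = e$bookk
  rot[6] = $bookke
Sorted (with $ < everything):
  sorted[0] = $bookke  (last char: 'e')
  sorted[1] = bookke$  (last char: '$')
  sorted[2] = e$bookk  (last char: 'k')
  sorted[3] = ke$book  (last char: 'k')
  sorted[4] = kke$boo  (last char: 'o')
  sorted[5] = okke$bo  (last char: 'o')
  sorted[6] = ookke$b  (last char: 'b')
Last column: e$kkoob
Original string S is at sorted index 1

Answer: e$kkoob
1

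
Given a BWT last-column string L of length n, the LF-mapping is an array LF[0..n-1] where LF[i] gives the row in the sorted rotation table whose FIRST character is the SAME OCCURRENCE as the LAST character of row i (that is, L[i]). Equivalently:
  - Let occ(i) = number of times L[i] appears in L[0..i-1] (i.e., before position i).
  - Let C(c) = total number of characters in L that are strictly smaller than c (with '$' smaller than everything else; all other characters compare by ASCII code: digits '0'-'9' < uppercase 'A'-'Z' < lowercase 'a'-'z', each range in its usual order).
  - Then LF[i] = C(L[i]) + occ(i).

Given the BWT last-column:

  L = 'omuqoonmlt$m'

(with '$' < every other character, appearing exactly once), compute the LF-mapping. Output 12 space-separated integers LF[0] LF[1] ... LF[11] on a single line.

Char counts: '$':1, 'l':1, 'm':3, 'n':1, 'o':3, 'q':1, 't':1, 'u':1
C (first-col start): C('$')=0, C('l')=1, C('m')=2, C('n')=5, C('o')=6, C('q')=9, C('t')=10, C('u')=11
L[0]='o': occ=0, LF[0]=C('o')+0=6+0=6
L[1]='m': occ=0, LF[1]=C('m')+0=2+0=2
L[2]='u': occ=0, LF[2]=C('u')+0=11+0=11
L[3]='q': occ=0, LF[3]=C('q')+0=9+0=9
L[4]='o': occ=1, LF[4]=C('o')+1=6+1=7
L[5]='o': occ=2, LF[5]=C('o')+2=6+2=8
L[6]='n': occ=0, LF[6]=C('n')+0=5+0=5
L[7]='m': occ=1, LF[7]=C('m')+1=2+1=3
L[8]='l': occ=0, LF[8]=C('l')+0=1+0=1
L[9]='t': occ=0, LF[9]=C('t')+0=10+0=10
L[10]='$': occ=0, LF[10]=C('$')+0=0+0=0
L[11]='m': occ=2, LF[11]=C('m')+2=2+2=4

Answer: 6 2 11 9 7 8 5 3 1 10 0 4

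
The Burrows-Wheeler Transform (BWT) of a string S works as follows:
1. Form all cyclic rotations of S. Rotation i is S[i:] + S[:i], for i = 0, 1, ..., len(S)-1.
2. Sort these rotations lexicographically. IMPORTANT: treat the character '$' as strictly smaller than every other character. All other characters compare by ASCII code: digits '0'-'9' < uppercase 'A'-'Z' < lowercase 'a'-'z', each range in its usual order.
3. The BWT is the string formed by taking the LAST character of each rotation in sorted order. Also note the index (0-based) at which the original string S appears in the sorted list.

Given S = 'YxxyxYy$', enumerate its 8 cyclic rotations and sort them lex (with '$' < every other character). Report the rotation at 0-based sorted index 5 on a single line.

All 8 rotations (rotation i = S[i:]+S[:i]):
  rot[0] = YxxyxYy$
  rot[1] = xxyxYy$Y
  rot[2] = xyxYy$Yx
  rot[3] = yxYy$Yxx
  rot[4] = xYy$Yxxy
  rot[5] = Yy$Yxxyx
  rot[6] = y$YxxyxY
  rot[7] = $YxxyxYy
Sorted (with $ < everything):
  sorted[0] = $YxxyxYy
  sorted[1] = YxxyxYy$
  sorted[2] = Yy$Yxxyx
  sorted[3] = xYy$Yxxy
  sorted[4] = xxyxYy$Y
  sorted[5] = xyxYy$Yx
  sorted[6] = y$YxxyxY
  sorted[7] = yxYy$Yxx
sorted[5] = xyxYy$Yx

Answer: xyxYy$Yx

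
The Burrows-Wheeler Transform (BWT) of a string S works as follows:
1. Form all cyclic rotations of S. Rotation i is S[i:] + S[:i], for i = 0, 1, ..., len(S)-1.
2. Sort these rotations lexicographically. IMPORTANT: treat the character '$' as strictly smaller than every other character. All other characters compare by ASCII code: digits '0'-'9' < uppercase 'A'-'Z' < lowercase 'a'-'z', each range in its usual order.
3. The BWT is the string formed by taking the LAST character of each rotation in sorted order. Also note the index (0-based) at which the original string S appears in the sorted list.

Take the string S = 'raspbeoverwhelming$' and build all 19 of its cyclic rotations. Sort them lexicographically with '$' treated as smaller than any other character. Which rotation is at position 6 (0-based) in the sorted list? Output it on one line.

Answer: g$raspbeoverwhelmin

Derivation:
All 19 rotations (rotation i = S[i:]+S[:i]):
  rot[0] = raspbeoverwhelming$
  rot[1] = aspbeoverwhelming$r
  rot[2] = spbeoverwhelming$ra
  rot[3] = pbeoverwhelming$ras
  rot[4] = beoverwhelming$rasp
  rot[5] = eoverwhelming$raspb
  rot[6] = overwhelming$raspbe
  rot[7] = verwhelming$raspbeo
  rot[8] = erwhelming$raspbeov
  rot[9] = rwhelming$raspbeove
  rot[10] = whelming$raspbeover
  rot[11] = helming$raspbeoverw
  rot[12] = elming$raspbeoverwh
  rot[13] = lming$raspbeoverwhe
  rot[14] = ming$raspbeoverwhel
  rot[15] = ing$raspbeoverwhelm
  rot[16] = ng$raspbeoverwhelmi
  rot[17] = g$raspbeoverwhelmin
  rot[18] = $raspbeoverwhelming
Sorted (with $ < everything):
  sorted[0] = $raspbeoverwhelming
  sorted[1] = aspbeoverwhelming$r
  sorted[2] = beoverwhelming$rasp
  sorted[3] = elming$raspbeoverwh
  sorted[4] = eoverwhelming$raspb
  sorted[5] = erwhelming$raspbeov
  sorted[6] = g$raspbeoverwhelmin
  sorted[7] = helming$raspbeoverw
  sorted[8] = ing$raspbeoverwhelm
  sorted[9] = lming$raspbeoverwhe
  sorted[10] = ming$raspbeoverwhel
  sorted[11] = ng$raspbeoverwhelmi
  sorted[12] = overwhelming$raspbe
  sorted[13] = pbeoverwhelming$ras
  sorted[14] = raspbeoverwhelming$
  sorted[15] = rwhelming$raspbeove
  sorted[16] = spbeoverwhelming$ra
  sorted[17] = verwhelming$raspbeo
  sorted[18] = whelming$raspbeover
sorted[6] = g$raspbeoverwhelmin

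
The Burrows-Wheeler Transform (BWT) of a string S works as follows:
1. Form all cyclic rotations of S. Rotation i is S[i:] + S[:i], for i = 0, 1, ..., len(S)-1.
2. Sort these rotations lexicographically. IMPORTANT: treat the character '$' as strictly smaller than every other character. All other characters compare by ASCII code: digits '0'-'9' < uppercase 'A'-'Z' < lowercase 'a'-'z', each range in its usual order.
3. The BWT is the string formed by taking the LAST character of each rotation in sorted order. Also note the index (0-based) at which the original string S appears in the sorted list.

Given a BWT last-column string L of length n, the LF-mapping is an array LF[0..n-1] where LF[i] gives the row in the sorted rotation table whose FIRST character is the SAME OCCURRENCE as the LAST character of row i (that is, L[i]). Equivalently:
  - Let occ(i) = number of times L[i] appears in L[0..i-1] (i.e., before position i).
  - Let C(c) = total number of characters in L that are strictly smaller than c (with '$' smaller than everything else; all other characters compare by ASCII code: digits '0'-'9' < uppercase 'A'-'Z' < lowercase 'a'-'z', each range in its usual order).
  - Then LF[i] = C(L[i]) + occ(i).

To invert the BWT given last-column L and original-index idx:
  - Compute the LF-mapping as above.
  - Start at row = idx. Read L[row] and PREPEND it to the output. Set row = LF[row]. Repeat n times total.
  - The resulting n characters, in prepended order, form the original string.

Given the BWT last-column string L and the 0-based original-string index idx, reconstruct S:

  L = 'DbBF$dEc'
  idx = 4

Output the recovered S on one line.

LF mapping: 2 5 1 4 0 7 3 6
Walk LF starting at row 4, prepending L[row]:
  step 1: row=4, L[4]='$', prepend. Next row=LF[4]=0
  step 2: row=0, L[0]='D', prepend. Next row=LF[0]=2
  step 3: row=2, L[2]='B', prepend. Next row=LF[2]=1
  step 4: row=1, L[1]='b', prepend. Next row=LF[1]=5
  step 5: row=5, L[5]='d', prepend. Next row=LF[5]=7
  step 6: row=7, L[7]='c', prepend. Next row=LF[7]=6
  step 7: row=6, L[6]='E', prepend. Next row=LF[6]=3
  step 8: row=3, L[3]='F', prepend. Next row=LF[3]=4
Reversed output: FEcdbBD$

Answer: FEcdbBD$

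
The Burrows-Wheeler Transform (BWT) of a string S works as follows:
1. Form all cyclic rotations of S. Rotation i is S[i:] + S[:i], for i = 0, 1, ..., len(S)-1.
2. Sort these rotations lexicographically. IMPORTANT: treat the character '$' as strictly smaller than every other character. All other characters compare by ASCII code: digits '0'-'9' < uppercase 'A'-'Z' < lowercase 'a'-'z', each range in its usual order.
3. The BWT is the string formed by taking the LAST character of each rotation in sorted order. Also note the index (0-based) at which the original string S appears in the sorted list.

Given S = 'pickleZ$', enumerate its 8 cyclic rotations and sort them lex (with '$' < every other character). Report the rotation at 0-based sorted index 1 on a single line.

All 8 rotations (rotation i = S[i:]+S[:i]):
  rot[0] = pickleZ$
  rot[1] = ickleZ$p
  rot[2] = ckleZ$pi
  rot[3] = kleZ$pic
  rot[4] = leZ$pick
  rot[5] = eZ$pickl
  rot[6] = Z$pickle
  rot[7] = $pickleZ
Sorted (with $ < everything):
  sorted[0] = $pickleZ
  sorted[1] = Z$pickle
  sorted[2] = ckleZ$pi
  sorted[3] = eZ$pickl
  sorted[4] = ickleZ$p
  sorted[5] = kleZ$pic
  sorted[6] = leZ$pick
  sorted[7] = pickleZ$
sorted[1] = Z$pickle

Answer: Z$pickle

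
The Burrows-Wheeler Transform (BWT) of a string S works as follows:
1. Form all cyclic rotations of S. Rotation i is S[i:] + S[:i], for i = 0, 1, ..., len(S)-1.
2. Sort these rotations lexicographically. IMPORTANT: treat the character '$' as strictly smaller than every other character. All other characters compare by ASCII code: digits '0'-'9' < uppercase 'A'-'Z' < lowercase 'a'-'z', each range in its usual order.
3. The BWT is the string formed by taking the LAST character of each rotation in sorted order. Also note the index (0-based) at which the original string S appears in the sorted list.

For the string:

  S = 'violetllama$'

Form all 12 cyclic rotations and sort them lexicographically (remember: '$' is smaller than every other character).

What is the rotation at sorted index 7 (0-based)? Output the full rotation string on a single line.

Answer: llama$violet

Derivation:
All 12 rotations (rotation i = S[i:]+S[:i]):
  rot[0] = violetllama$
  rot[1] = ioletllama$v
  rot[2] = oletllama$vi
  rot[3] = letllama$vio
  rot[4] = etllama$viol
  rot[5] = tllama$viole
  rot[6] = llama$violet
  rot[7] = lama$violetl
  rot[8] = ama$violetll
  rot[9] = ma$violetlla
  rot[10] = a$violetllam
  rot[11] = $violetllama
Sorted (with $ < everything):
  sorted[0] = $violetllama
  sorted[1] = a$violetllam
  sorted[2] = ama$violetll
  sorted[3] = etllama$viol
  sorted[4] = ioletllama$v
  sorted[5] = lama$violetl
  sorted[6] = letllama$vio
  sorted[7] = llama$violet
  sorted[8] = ma$violetlla
  sorted[9] = oletllama$vi
  sorted[10] = tllama$viole
  sorted[11] = violetllama$
sorted[7] = llama$violet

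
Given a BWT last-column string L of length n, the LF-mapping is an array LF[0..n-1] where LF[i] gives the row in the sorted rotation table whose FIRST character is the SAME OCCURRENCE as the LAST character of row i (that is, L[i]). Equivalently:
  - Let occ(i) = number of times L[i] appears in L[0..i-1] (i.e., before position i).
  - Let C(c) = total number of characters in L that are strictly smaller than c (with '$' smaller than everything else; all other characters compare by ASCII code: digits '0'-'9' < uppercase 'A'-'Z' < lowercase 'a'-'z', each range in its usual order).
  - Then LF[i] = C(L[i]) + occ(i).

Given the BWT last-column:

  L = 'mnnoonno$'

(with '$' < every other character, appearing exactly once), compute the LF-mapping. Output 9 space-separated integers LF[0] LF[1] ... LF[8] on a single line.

Char counts: '$':1, 'm':1, 'n':4, 'o':3
C (first-col start): C('$')=0, C('m')=1, C('n')=2, C('o')=6
L[0]='m': occ=0, LF[0]=C('m')+0=1+0=1
L[1]='n': occ=0, LF[1]=C('n')+0=2+0=2
L[2]='n': occ=1, LF[2]=C('n')+1=2+1=3
L[3]='o': occ=0, LF[3]=C('o')+0=6+0=6
L[4]='o': occ=1, LF[4]=C('o')+1=6+1=7
L[5]='n': occ=2, LF[5]=C('n')+2=2+2=4
L[6]='n': occ=3, LF[6]=C('n')+3=2+3=5
L[7]='o': occ=2, LF[7]=C('o')+2=6+2=8
L[8]='$': occ=0, LF[8]=C('$')+0=0+0=0

Answer: 1 2 3 6 7 4 5 8 0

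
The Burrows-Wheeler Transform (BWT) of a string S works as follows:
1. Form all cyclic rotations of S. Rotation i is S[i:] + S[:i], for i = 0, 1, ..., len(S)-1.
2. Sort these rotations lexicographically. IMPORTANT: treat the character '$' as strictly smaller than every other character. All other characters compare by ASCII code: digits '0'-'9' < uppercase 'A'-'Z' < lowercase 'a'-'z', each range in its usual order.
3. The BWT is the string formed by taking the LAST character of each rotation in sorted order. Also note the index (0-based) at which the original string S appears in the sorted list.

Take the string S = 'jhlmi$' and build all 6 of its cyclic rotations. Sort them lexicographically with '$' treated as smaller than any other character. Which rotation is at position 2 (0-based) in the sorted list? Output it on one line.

Answer: i$jhlm

Derivation:
All 6 rotations (rotation i = S[i:]+S[:i]):
  rot[0] = jhlmi$
  rot[1] = hlmi$j
  rot[2] = lmi$jh
  rot[3] = mi$jhl
  rot[4] = i$jhlm
  rot[5] = $jhlmi
Sorted (with $ < everything):
  sorted[0] = $jhlmi
  sorted[1] = hlmi$j
  sorted[2] = i$jhlm
  sorted[3] = jhlmi$
  sorted[4] = lmi$jh
  sorted[5] = mi$jhl
sorted[2] = i$jhlm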